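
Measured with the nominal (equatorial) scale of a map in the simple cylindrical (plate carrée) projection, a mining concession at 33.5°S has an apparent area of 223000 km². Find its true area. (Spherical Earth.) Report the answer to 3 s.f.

186000 km²

Plate carrée maps x = Rλ, y = Rφ. The meridian scale is h = 1 and the parallel scale is k = 1/cos φ = sec φ.
Areal scale = h·k = 1 × sec φ; at 33.5°, h = 1.000, k = 1.199, so h·k = 1.199.
True area = apparent / (areal scale) = 223000 / 1.199 ≈ 186000 km².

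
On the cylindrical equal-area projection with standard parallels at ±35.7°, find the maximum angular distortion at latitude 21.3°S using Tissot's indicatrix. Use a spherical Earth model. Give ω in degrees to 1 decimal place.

For cylindrical equal-area with standard parallel φ₀, h = cos φ / cos φ₀ and k = cos φ₀ / cos φ, so h·k = 1.
At 21.3°: h = 1.147, k = 0.8716; principal scales a = 1.147, b = 0.8716.
sin(ω/2) = (a − b)/(a + b) = 0.2757/2.019 = 0.1365, so ω = 2 arcsin(0.1365) ≈ 15.7°.

15.7°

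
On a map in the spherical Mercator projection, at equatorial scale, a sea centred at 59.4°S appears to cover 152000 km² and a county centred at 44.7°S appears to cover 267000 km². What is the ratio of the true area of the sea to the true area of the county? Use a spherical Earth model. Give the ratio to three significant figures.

Mercator's areal exaggeration is sec²φ; hence true area = (apparent area) · cos²φ.
True area of sea: 152000 × cos²(59.4°) = 152000 × 0.2591 = 39390 km².
True area of county: 267000 × cos²(44.7°) = 267000 × 0.5052 = 134900 km².
Ratio = 39390 / 134900 ≈ 0.292.

0.292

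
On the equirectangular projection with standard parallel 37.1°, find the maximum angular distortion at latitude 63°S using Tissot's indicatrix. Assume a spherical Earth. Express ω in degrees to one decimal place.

With standard parallel φ₀ = 37.1°, the equirectangular projection gives x = Rλ cos φ₀, y = Rφ, so h = 1 and k = cos 37.1° / cos φ.
At 63°: h = 1.000, k = 1.757; principal scales a = 1.757, b = 1.000.
sin(ω/2) = (a − b)/(a + b) = 0.7568/2.757 = 0.2745, so ω = 2 arcsin(0.2745) ≈ 31.9°.

31.9°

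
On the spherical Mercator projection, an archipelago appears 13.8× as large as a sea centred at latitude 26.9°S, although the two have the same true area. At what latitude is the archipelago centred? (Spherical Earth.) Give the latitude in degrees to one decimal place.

76.1°

On Mercator, (apparent₁)/(apparent₂) = sec²φ₁ / sec²φ₂ when true areas are equal.
cos²φ₂ / cos²φ₁ = 13.8  ⇒  cos φ₁ = cos 26.9° / √13.8 = 0.8918/3.715 = 0.2401.
φ₁ = arccos(0.2401) ≈ 76.1°.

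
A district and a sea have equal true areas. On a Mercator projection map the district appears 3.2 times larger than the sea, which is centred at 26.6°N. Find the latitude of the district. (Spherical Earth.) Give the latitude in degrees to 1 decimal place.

Mercator areal scale is sec²φ, so apparent-area ratio = sec²φ₁ / sec²φ₂ = cos²φ₂ / cos²φ₁.
cos²φ₂ / cos²φ₁ = 3.2  ⇒  cos φ₁ = cos 26.6° / √3.2 = 0.8942/1.789 = 0.4998.
φ₁ = arccos(0.4998) ≈ 60.0°.

60.0°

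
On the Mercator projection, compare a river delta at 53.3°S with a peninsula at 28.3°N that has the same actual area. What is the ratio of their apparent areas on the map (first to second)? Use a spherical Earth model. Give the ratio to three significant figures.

2.17

Mercator is conformal with k = sec φ, so areal scale = k² = sec²φ.
At 53.3°: sec²(53.3°) = 1/0.5976² = 2.800.
At 28.3°: sec²(28.3°) = 1/0.8805² = 1.290.
Ratio = 2.800/1.290 = cos²(28.3°)/cos²(53.3°) ≈ 2.17.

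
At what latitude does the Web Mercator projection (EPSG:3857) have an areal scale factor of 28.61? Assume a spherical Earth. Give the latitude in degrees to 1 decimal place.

Mercator areal scale is sec²φ.
sec²φ = 28.61  ⇒  cos²φ = 0.03495  ⇒  cos φ = 0.1870.
φ = arccos(0.1870) ≈ 79.2°.

79.2°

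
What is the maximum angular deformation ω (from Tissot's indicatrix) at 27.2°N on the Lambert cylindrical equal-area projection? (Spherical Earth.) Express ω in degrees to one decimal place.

13.4°

The Lambert cylindrical equal-area projection is the cylindrical equal-area projection with its standard parallel at the equator (φ₀ = 0). Cylindrical equal-area (φ₀ = 0°): h = cos φ / cos 0° along meridians, k = cos 0° / cos φ along parallels; h·k = 1.
At 27.2°: h = 0.8894, k = 1.124; principal scales a = 1.124, b = 0.8894.
sin(ω/2) = (a − b)/(a + b) = 0.2349/2.014 = 0.1167, so ω = 2 arcsin(0.1167) ≈ 13.4°.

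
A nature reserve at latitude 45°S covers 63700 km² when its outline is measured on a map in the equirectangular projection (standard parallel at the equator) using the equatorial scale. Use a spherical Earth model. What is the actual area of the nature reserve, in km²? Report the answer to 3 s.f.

45000 km²

For the equirectangular projection with φ₀ = 0 (plate carrée), h = 1 along meridians and k = sec φ along parallels.
Areal scale = h·k = 1 × sec φ; at 45°, h = 1.000, k = 1.414, so h·k = 1.414.
True area = apparent / (areal scale) = 63700 / 1.414 ≈ 45000 km².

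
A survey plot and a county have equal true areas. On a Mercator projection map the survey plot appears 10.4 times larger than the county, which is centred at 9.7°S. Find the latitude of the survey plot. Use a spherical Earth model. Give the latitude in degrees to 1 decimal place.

72.2°

For equal true areas on Mercator, apparent areas scale as sec²φ, so the ratio is cos²φ₂ / cos²φ₁.
cos²φ₂ / cos²φ₁ = 10.4  ⇒  cos φ₁ = cos 9.7° / √10.4 = 0.9857/3.225 = 0.3057.
φ₁ = arccos(0.3057) ≈ 72.2°.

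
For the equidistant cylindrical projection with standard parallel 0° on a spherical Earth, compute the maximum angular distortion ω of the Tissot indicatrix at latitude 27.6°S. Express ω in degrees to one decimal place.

Plate carrée maps x = Rλ, y = Rφ. The meridian scale is h = 1 and the parallel scale is k = 1/cos φ = sec φ.
At 27.6°: h = 1.000, k = 1.128; principal scales a = 1.128, b = 1.000.
sin(ω/2) = (a − b)/(a + b) = 0.1284/2.128 = 0.06033, so ω = 2 arcsin(0.06033) ≈ 6.9°.

6.9°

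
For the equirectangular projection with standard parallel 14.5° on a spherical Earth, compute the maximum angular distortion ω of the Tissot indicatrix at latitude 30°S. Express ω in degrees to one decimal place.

With standard parallel φ₀ = 14.5°, the equirectangular projection gives x = Rλ cos φ₀, y = Rφ, so h = 1 and k = cos 14.5° / cos φ.
At 30°: h = 1.000, k = 1.118; principal scales a = 1.118, b = 1.000.
sin(ω/2) = (a − b)/(a + b) = 0.1179/2.118 = 0.05568, so ω = 2 arcsin(0.05568) ≈ 6.4°.

6.4°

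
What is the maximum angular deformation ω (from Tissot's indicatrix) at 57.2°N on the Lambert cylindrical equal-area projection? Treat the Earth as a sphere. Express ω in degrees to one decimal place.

The Lambert cylindrical equal-area projection is the cylindrical equal-area projection with its standard parallel at the equator (φ₀ = 0). For cylindrical equal-area with standard parallel φ₀, h = cos φ / cos φ₀ and k = cos φ₀ / cos φ, so h·k = 1.
At 57.2°: h = 0.5417, k = 1.846; principal scales a = 1.846, b = 0.5417.
sin(ω/2) = (a − b)/(a + b) = 1.304/2.388 = 0.5463, so ω = 2 arcsin(0.5463) ≈ 66.2°.

66.2°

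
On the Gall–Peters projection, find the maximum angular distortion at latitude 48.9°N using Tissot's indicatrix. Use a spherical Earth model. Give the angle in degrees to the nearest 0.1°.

The Gall–Peters projection is cylindrical equal-area with φ₀ = 45°. Cylindrical equal-area (φ₀ = 45°): h = cos φ / cos 45° along meridians, k = cos 45° / cos φ along parallels; h·k = 1.
At 48.9°: h = 0.9297, k = 1.076; principal scales a = 1.076, b = 0.9297.
sin(ω/2) = (a − b)/(a + b) = 0.1460/2.005 = 0.07280, so ω = 2 arcsin(0.07280) ≈ 8.3°.

8.3°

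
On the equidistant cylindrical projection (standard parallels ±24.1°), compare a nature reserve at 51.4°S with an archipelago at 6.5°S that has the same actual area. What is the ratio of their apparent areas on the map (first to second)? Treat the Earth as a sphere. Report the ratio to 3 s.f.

With standard parallel φ₀ = 24.1°, the equirectangular projection gives x = Rλ cos φ₀, y = Rφ, so h = 1 and k = cos 24.1° / cos φ.
Areal scale at 51.4°: h·k = 1.000 × 1.463 = 1.463.
Areal scale at 6.5°: h·k = 1.000 × 0.9187 = 0.9187.
Ratio = 1.463/0.9187 ≈ 1.59.

1.59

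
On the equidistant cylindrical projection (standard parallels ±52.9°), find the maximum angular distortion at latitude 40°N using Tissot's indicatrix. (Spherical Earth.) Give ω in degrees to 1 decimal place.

With standard parallel φ₀ = 52.9°, the equirectangular projection gives x = Rλ cos φ₀, y = Rφ, so h = 1 and k = cos 52.9° / cos φ.
At 40°: h = 1.000, k = 0.7874; principal scales a = 1.000, b = 0.7874.
sin(ω/2) = (a − b)/(a + b) = 0.2126/1.787 = 0.1189, so ω = 2 arcsin(0.1189) ≈ 13.7°.

13.7°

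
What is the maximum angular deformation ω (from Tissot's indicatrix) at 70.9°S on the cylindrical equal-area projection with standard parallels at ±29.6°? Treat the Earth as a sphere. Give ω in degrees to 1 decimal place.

For cylindrical equal-area with standard parallel φ₀, h = cos φ / cos φ₀ and k = cos φ₀ / cos φ, so h·k = 1.
At 70.9°: h = 0.3763, k = 2.657; principal scales a = 2.657, b = 0.3763.
sin(ω/2) = (a − b)/(a + b) = 2.281/3.034 = 0.7519, so ω = 2 arcsin(0.7519) ≈ 97.5°.

97.5°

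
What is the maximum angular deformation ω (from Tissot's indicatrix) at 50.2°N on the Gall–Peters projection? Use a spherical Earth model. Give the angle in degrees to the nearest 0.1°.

The Gall–Peters projection is cylindrical equal-area with φ₀ = 45°. Cylindrical equal-area (φ₀ = 45°): h = cos φ / cos 45° along meridians, k = cos 45° / cos φ along parallels; h·k = 1.
At 50.2°: h = 0.9053, k = 1.105; principal scales a = 1.105, b = 0.9053.
sin(ω/2) = (a − b)/(a + b) = 0.1994/2.010 = 0.09921, so ω = 2 arcsin(0.09921) ≈ 11.4°.

11.4°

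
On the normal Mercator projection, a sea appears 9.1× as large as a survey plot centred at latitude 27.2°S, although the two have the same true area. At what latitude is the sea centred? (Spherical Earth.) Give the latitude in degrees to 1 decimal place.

72.9°

Mercator areal scale is sec²φ, so apparent-area ratio = sec²φ₁ / sec²φ₂ = cos²φ₂ / cos²φ₁.
cos²φ₂ / cos²φ₁ = 9.1  ⇒  cos φ₁ = cos 27.2° / √9.1 = 0.8894/3.017 = 0.2948.
φ₁ = arccos(0.2948) ≈ 72.9°.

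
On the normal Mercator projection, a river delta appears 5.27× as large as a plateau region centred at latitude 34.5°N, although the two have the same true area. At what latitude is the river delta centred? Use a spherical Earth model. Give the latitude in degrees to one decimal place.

On Mercator, (apparent₁)/(apparent₂) = sec²φ₁ / sec²φ₂ when true areas are equal.
cos²φ₂ / cos²φ₁ = 5.27  ⇒  cos φ₁ = cos 34.5° / √5.27 = 0.8241/2.296 = 0.3590.
φ₁ = arccos(0.3590) ≈ 69.0°.

69.0°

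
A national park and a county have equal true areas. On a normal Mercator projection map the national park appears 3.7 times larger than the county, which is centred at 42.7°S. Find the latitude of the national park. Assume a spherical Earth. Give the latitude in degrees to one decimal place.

67.5°

For equal true areas on Mercator, apparent areas scale as sec²φ, so the ratio is cos²φ₂ / cos²φ₁.
cos²φ₂ / cos²φ₁ = 3.7  ⇒  cos φ₁ = cos 42.7° / √3.7 = 0.7349/1.924 = 0.3821.
φ₁ = arccos(0.3821) ≈ 67.5°.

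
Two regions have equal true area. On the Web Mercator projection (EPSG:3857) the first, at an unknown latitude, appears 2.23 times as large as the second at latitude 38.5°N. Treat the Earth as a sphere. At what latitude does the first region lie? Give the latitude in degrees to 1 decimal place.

58.4°

On Mercator, (apparent₁)/(apparent₂) = sec²φ₁ / sec²φ₂ when true areas are equal.
cos²φ₂ / cos²φ₁ = 2.23  ⇒  cos φ₁ = cos 38.5° / √2.23 = 0.7826/1.493 = 0.5241.
φ₁ = arccos(0.5241) ≈ 58.4°.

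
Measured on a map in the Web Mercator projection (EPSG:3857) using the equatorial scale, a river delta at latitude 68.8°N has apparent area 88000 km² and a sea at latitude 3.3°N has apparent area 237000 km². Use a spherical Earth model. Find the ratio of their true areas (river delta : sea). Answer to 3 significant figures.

0.0487

Since Mercator area scale is 1/cos²φ, the true area equals the apparent area multiplied by cos²φ.
True area of river delta: 88000 × cos²(68.8°) = 88000 × 0.1308 = 11510 km².
True area of sea: 237000 × cos²(3.3°) = 237000 × 0.9967 = 236200 km².
Ratio = 11510 / 236200 ≈ 0.0487.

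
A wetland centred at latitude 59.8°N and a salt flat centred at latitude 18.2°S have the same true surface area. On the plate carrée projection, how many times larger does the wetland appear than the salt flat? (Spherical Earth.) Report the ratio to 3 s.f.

Plate carrée maps x = Rλ, y = Rφ. The meridian scale is h = 1 and the parallel scale is k = 1/cos φ = sec φ.
Areal scale at 59.8°: h·k = 1.000 × 1.988 = 1.988.
Areal scale at 18.2°: h·k = 1.000 × 1.053 = 1.053.
Ratio = 1.988/1.053 ≈ 1.89.

1.89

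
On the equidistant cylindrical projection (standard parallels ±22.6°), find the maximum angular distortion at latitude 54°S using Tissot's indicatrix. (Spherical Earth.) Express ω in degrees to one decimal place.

With standard parallel φ₀ = 22.6°, the equirectangular projection gives x = Rλ cos φ₀, y = Rφ, so h = 1 and k = cos 22.6° / cos φ.
At 54°: h = 1.000, k = 1.571; principal scales a = 1.571, b = 1.000.
sin(ω/2) = (a − b)/(a + b) = 0.5707/2.571 = 0.2220, so ω = 2 arcsin(0.2220) ≈ 25.7°.

25.7°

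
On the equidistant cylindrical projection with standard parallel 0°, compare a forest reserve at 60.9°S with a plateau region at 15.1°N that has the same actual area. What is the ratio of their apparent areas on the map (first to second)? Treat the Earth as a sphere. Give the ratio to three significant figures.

1.99

In the plate carrée (x = Rλ, y = Rφ), meridians are true-scale (h = 1) and parallels are stretched by k = sec φ.
Areal scale at 60.9°: h·k = 1.000 × 2.056 = 2.056.
Areal scale at 15.1°: h·k = 1.000 × 1.036 = 1.036.
Ratio = 2.056/1.036 ≈ 1.99.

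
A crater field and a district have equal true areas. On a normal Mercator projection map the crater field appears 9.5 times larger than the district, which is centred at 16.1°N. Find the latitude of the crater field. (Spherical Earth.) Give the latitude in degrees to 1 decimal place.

71.8°

For equal true areas on Mercator, apparent areas scale as sec²φ, so the ratio is cos²φ₂ / cos²φ₁.
cos²φ₂ / cos²φ₁ = 9.5  ⇒  cos φ₁ = cos 16.1° / √9.5 = 0.9608/3.082 = 0.3117.
φ₁ = arccos(0.3117) ≈ 71.8°.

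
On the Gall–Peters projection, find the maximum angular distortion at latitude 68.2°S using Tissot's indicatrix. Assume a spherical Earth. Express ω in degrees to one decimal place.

69.2°

The Gall–Peters projection is cylindrical equal-area with φ₀ = 45°. A cylindrical equal-area projection with standard parallel φ₀ has meridian scale h = cos φ / cos φ₀ and parallel scale k = cos φ₀ / cos φ (so areas are preserved, h·k = 1).
At 68.2°: h = 0.5252, k = 1.904; principal scales a = 1.904, b = 0.5252.
sin(ω/2) = (a − b)/(a + b) = 1.379/2.429 = 0.5676, so ω = 2 arcsin(0.5676) ≈ 69.2°.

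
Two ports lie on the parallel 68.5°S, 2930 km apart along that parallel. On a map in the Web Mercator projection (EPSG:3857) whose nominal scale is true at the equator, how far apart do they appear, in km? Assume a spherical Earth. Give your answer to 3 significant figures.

Mercator is conformal, so the point scale is isotropic: h = k = sec φ = 1/cos φ.
Along the parallel, k = sec 68.5° = 1/0.3665 = 2.729.
Map distance = 2930 × 2.729 ≈ 7990 km.

7990 km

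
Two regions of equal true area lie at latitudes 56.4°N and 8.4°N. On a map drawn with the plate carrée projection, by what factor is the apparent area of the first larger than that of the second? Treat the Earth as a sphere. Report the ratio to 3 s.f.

1.79

Plate carrée maps x = Rλ, y = Rφ. The meridian scale is h = 1 and the parallel scale is k = 1/cos φ = sec φ.
Areal scale at 56.4°: h·k = 1.000 × 1.807 = 1.807.
Areal scale at 8.4°: h·k = 1.000 × 1.011 = 1.011.
Ratio = 1.807/1.011 ≈ 1.79.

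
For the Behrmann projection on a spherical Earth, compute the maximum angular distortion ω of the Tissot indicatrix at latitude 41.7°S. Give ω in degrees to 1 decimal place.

16.9°

The Behrmann projection is cylindrical equal-area with φ₀ = 30°. A cylindrical equal-area projection with standard parallel φ₀ has meridian scale h = cos φ / cos φ₀ and parallel scale k = cos φ₀ / cos φ (so areas are preserved, h·k = 1).
At 41.7°: h = 0.8621, k = 1.160; principal scales a = 1.160, b = 0.8621.
sin(ω/2) = (a − b)/(a + b) = 0.2978/2.022 = 0.1473, so ω = 2 arcsin(0.1473) ≈ 16.9°.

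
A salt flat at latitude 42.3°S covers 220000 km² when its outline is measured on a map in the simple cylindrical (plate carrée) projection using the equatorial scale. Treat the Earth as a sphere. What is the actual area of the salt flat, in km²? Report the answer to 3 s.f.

For the equirectangular projection with φ₀ = 0 (plate carrée), h = 1 along meridians and k = sec φ along parallels.
Areal scale = h·k = 1 × sec φ; at 42.3°, h = 1.000, k = 1.352, so h·k = 1.352.
True area = apparent / (areal scale) = 220000 / 1.352 ≈ 163000 km².

163000 km²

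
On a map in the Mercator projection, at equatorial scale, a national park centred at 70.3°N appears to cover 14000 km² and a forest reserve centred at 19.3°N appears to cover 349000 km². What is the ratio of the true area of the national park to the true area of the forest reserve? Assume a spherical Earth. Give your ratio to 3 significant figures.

0.00512

On Mercator the areal scale is sec²φ, so true area = apparent × cos²φ.
True area of national park: 14000 × cos²(70.3°) = 14000 × 0.1136 = 1591 km².
True area of forest reserve: 349000 × cos²(19.3°) = 349000 × 0.8908 = 310900 km².
Ratio = 1591 / 310900 ≈ 0.00512.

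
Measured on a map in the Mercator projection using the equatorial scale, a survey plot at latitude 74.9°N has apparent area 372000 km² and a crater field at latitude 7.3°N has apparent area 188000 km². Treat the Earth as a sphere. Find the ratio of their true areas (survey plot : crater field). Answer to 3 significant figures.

0.136

Mercator's areal exaggeration is sec²φ; hence true area = (apparent area) · cos²φ.
True area of survey plot: 372000 × cos²(74.9°) = 372000 × 0.06786 = 25240 km².
True area of crater field: 188000 × cos²(7.3°) = 188000 × 0.9839 = 185000 km².
Ratio = 25240 / 185000 ≈ 0.136.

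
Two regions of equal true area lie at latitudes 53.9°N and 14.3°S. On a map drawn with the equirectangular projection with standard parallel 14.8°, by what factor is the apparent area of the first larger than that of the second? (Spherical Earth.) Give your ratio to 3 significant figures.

1.64

The equidistant cylindrical projection with φ₀ = 14.8° has h = 1 (meridians true) and k = cos φ₀ / cos φ along parallels.
Areal scale at 53.9°: h·k = 1.000 × 1.641 = 1.641.
Areal scale at 14.3°: h·k = 1.000 × 0.9977 = 0.9977.
Ratio = 1.641/0.9977 ≈ 1.64.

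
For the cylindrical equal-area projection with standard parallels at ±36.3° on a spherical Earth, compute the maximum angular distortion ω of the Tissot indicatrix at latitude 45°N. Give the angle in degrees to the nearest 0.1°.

14.9°

For cylindrical equal-area with standard parallel φ₀, h = cos φ / cos φ₀ and k = cos φ₀ / cos φ, so h·k = 1.
At 45°: h = 0.8774, k = 1.140; principal scales a = 1.140, b = 0.8774.
sin(ω/2) = (a − b)/(a + b) = 0.2624/2.017 = 0.1301, so ω = 2 arcsin(0.1301) ≈ 14.9°.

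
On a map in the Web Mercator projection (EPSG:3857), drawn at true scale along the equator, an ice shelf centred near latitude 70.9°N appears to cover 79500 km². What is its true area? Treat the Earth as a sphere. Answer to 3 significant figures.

8510 km²

For Mercator, h = k = sec φ (a conformal cylindrical projection has a single point scale, 1/cos φ).
Areal scale = k² = sec²φ = 1/cos²(70.9°) = 1/0.3272² = 9.340.
True area = apparent / (areal scale) = 79500 / 9.340 ≈ 8510 km².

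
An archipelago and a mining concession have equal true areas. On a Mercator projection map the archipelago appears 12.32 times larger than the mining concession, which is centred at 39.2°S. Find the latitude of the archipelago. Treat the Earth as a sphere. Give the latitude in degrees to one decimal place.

For equal true areas on Mercator, apparent areas scale as sec²φ, so the ratio is cos²φ₂ / cos²φ₁.
cos²φ₂ / cos²φ₁ = 12.32  ⇒  cos φ₁ = cos 39.2° / √12.32 = 0.7749/3.510 = 0.2208.
φ₁ = arccos(0.2208) ≈ 77.2°.

77.2°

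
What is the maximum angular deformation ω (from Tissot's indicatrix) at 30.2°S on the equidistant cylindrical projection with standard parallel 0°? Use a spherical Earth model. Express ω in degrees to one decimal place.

In the plate carrée (x = Rλ, y = Rφ), meridians are true-scale (h = 1) and parallels are stretched by k = sec φ.
At 30.2°: h = 1.000, k = 1.157; principal scales a = 1.157, b = 1.000.
sin(ω/2) = (a − b)/(a + b) = 0.1570/2.157 = 0.07280, so ω = 2 arcsin(0.07280) ≈ 8.4°.

8.4°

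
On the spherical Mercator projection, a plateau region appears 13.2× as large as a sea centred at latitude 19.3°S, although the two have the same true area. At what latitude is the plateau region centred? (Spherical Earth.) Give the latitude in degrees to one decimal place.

74.9°

For equal true areas on Mercator, apparent areas scale as sec²φ, so the ratio is cos²φ₂ / cos²φ₁.
cos²φ₂ / cos²φ₁ = 13.2  ⇒  cos φ₁ = cos 19.3° / √13.2 = 0.9438/3.633 = 0.2598.
φ₁ = arccos(0.2598) ≈ 74.9°.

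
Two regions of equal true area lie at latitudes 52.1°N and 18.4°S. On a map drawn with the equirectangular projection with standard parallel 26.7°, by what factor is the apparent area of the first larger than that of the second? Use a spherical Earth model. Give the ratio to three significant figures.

With standard parallel φ₀ = 26.7°, the equirectangular projection gives x = Rλ cos φ₀, y = Rφ, so h = 1 and k = cos 26.7° / cos φ.
Areal scale at 52.1°: h·k = 1.000 × 1.454 = 1.454.
Areal scale at 18.4°: h·k = 1.000 × 0.9415 = 0.9415.
Ratio = 1.454/0.9415 ≈ 1.54.

1.54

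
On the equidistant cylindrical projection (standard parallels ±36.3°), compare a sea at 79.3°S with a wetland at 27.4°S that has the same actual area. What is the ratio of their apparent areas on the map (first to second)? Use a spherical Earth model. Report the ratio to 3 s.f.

4.78

With standard parallel φ₀ = 36.3°, the equirectangular projection gives x = Rλ cos φ₀, y = Rφ, so h = 1 and k = cos 36.3° / cos φ.
Areal scale at 79.3°: h·k = 1.000 × 4.341 = 4.341.
Areal scale at 27.4°: h·k = 1.000 × 0.9078 = 0.9078.
Ratio = 4.341/0.9078 ≈ 4.78.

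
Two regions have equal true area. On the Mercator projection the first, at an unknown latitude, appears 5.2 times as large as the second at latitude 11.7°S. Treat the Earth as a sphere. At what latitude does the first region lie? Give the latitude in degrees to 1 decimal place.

64.6°

Mercator areal scale is sec²φ, so apparent-area ratio = sec²φ₁ / sec²φ₂ = cos²φ₂ / cos²φ₁.
cos²φ₂ / cos²φ₁ = 5.2  ⇒  cos φ₁ = cos 11.7° / √5.2 = 0.9792/2.280 = 0.4294.
φ₁ = arccos(0.4294) ≈ 64.6°.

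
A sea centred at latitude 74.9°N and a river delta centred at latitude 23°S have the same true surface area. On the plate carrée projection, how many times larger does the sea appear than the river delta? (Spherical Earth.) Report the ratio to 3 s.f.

In the plate carrée (x = Rλ, y = Rφ), meridians are true-scale (h = 1) and parallels are stretched by k = sec φ.
Areal scale at 74.9°: h·k = 1.000 × 3.839 = 3.839.
Areal scale at 23°: h·k = 1.000 × 1.086 = 1.086.
Ratio = 3.839/1.086 ≈ 3.53.

3.53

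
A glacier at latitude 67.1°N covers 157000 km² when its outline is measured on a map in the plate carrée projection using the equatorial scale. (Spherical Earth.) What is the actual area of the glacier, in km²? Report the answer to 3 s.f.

61100 km²

For the equirectangular projection with φ₀ = 0 (plate carrée), h = 1 along meridians and k = sec φ along parallels.
Areal scale = h·k = 1 × sec φ; at 67.1°, h = 1.000, k = 2.570, so h·k = 2.570.
True area = apparent / (areal scale) = 157000 / 2.570 ≈ 61100 km².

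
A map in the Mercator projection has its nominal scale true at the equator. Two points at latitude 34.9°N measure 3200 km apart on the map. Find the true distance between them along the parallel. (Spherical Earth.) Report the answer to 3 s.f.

Mercator is conformal, so the point scale is isotropic: h = k = sec φ = 1/cos φ.
Along the parallel at 34.9°, map distances are exaggerated by k = sec 34.9° = 1.219.
True distance = 3200 / 1.219 = 3200 × cos 34.9° ≈ 2620 km.

2620 km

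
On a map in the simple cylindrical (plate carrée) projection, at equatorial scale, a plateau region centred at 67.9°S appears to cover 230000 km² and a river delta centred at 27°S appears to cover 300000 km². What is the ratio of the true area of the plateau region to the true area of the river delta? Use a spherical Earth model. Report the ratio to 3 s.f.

0.324

Plate carrée has h = 1 and k = sec φ, giving areal scale sec φ; true area = (apparent area) · cos φ.
True area of plateau region: 230000 × cos(67.9°) = 230000 × 0.3762 = 86530 km².
True area of river delta: 300000 × cos(27°) = 300000 × 0.8910 = 267300 km².
Ratio = 86530 / 267300 ≈ 0.324.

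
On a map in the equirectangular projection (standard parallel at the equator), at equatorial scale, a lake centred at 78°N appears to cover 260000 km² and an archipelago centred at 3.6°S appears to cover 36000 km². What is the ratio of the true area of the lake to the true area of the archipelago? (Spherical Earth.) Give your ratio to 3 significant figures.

1.50

Plate carrée has h = 1 and k = sec φ, giving areal scale sec φ; true area = (apparent area) · cos φ.
True area of lake: 260000 × cos(78°) = 260000 × 0.2079 = 54060 km².
True area of archipelago: 36000 × cos(3.6°) = 36000 × 0.9980 = 35930 km².
Ratio = 54060 / 35930 ≈ 1.50.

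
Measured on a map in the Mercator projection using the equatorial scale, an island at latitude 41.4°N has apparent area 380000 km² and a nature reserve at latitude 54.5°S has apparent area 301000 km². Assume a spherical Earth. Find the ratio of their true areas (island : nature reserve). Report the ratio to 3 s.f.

Mercator's areal exaggeration is sec²φ; hence true area = (apparent area) · cos²φ.
True area of island: 380000 × cos²(41.4°) = 380000 × 0.5627 = 213800 km².
True area of nature reserve: 301000 × cos²(54.5°) = 301000 × 0.3372 = 101500 km².
Ratio = 213800 / 101500 ≈ 2.11.

2.11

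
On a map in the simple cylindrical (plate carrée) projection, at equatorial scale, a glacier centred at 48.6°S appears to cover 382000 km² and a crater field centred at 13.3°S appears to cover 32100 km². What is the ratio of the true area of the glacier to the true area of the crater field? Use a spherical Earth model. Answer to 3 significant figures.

8.09

On the plate carrée, areal scale = h·k = 1 × sec φ, so true area = apparent × cos φ.
True area of glacier: 382000 × cos(48.6°) = 382000 × 0.6613 = 252600 km².
True area of crater field: 32100 × cos(13.3°) = 32100 × 0.9732 = 31240 km².
Ratio = 252600 / 31240 ≈ 8.09.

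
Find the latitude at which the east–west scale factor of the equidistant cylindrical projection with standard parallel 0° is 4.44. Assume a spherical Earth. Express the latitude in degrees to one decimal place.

77.0°

Plate carrée: h = 1, k = sec φ along parallels.
sec φ = 4.44  ⇒  cos φ = 0.2252  ⇒  φ ≈ 77.0°.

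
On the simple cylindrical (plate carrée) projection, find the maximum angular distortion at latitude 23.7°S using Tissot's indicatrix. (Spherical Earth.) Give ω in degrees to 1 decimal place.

In the plate carrée (x = Rλ, y = Rφ), meridians are true-scale (h = 1) and parallels are stretched by k = sec φ.
At 23.7°: h = 1.000, k = 1.092; principal scales a = 1.092, b = 1.000.
sin(ω/2) = (a − b)/(a + b) = 0.09211/2.092 = 0.04403, so ω = 2 arcsin(0.04403) ≈ 5.0°.

5.0°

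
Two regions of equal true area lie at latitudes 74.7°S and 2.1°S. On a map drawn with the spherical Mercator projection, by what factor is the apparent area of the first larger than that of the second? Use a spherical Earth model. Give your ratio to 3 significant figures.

14.3

Mercator is conformal with k = sec φ, so areal scale = k² = sec²φ.
At 74.7°: sec²(74.7°) = 1/0.2639² = 14.36.
At 2.1°: sec²(2.1°) = 1/0.9993² = 1.001.
Ratio = 14.36/1.001 = cos²(2.1°)/cos²(74.7°) ≈ 14.3.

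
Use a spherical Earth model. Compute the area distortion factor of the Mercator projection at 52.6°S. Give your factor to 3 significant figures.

The Mercator projection is conformal; its linear scale factor is the same in every direction and equals sec φ = 1/cos φ.
Areal scale = k² = sec²φ = 1/cos²(52.6°) = 1/0.6074² = 2.711.

2.71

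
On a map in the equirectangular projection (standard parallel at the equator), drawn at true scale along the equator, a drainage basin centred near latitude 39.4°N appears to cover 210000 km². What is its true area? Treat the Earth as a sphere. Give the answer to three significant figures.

In the plate carrée (x = Rλ, y = Rφ), meridians are true-scale (h = 1) and parallels are stretched by k = sec φ.
Areal scale = h·k = 1 × sec φ; at 39.4°, h = 1.000, k = 1.294, so h·k = 1.294.
True area = apparent / (areal scale) = 210000 / 1.294 ≈ 162000 km².

162000 km²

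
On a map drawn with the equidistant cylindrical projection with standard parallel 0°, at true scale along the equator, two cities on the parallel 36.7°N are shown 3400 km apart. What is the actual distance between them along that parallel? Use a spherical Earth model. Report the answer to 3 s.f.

For the equirectangular projection with φ₀ = 0 (plate carrée), h = 1 along meridians and k = sec φ along parallels.
Along the parallel at 36.7°, map distances are exaggerated by k = sec 36.7° = 1.247.
True distance = 3400 / 1.247 = 3400 × cos 36.7° ≈ 2730 km.

2730 km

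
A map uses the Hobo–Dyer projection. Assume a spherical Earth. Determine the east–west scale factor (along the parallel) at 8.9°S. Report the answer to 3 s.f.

Hobo–Dyer is a cylindrical equal-area projection with standard parallels at ±37.5°. A cylindrical equal-area projection with standard parallel φ₀ has meridian scale h = cos φ / cos φ₀ and parallel scale k = cos φ₀ / cos φ (so areas are preserved, h·k = 1).
k = cos 37.5° / cos 8.9° = 0.7934/0.9880 = 0.8030.

0.803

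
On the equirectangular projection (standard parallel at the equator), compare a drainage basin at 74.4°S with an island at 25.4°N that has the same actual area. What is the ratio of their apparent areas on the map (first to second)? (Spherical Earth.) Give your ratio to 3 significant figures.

For the equirectangular projection with φ₀ = 0 (plate carrée), h = 1 along meridians and k = sec φ along parallels.
Areal scale at 74.4°: h·k = 1.000 × 3.719 = 3.719.
Areal scale at 25.4°: h·k = 1.000 × 1.107 = 1.107.
Ratio = 3.719/1.107 ≈ 3.36.

3.36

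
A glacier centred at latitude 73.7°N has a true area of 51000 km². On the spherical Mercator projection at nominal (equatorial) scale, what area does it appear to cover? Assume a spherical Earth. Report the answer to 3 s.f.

The Mercator projection is conformal; its linear scale factor is the same in every direction and equals sec φ = 1/cos φ.
Areal scale = k² = sec²φ = 1/cos²(73.7°) = 1/0.2807² = 12.69.
Apparent area = 51000 × 12.69 ≈ 647000 km².

647000 km²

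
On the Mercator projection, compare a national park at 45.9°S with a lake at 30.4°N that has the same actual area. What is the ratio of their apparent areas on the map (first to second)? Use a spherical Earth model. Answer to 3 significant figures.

1.54

Mercator areal scale is sec²φ.
At 45.9°: sec²(45.9°) = 1/0.6959² = 2.065.
At 30.4°: sec²(30.4°) = 1/0.8625² = 1.344.
Ratio = 2.065/1.344 = cos²(30.4°)/cos²(45.9°) ≈ 1.54.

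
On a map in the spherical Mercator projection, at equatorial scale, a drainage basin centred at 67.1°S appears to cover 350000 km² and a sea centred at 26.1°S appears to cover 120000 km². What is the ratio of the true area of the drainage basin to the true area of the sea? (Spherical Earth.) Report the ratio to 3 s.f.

0.548

Since Mercator area scale is 1/cos²φ, the true area equals the apparent area multiplied by cos²φ.
True area of drainage basin: 350000 × cos²(67.1°) = 350000 × 0.1514 = 53000 km².
True area of sea: 120000 × cos²(26.1°) = 120000 × 0.8065 = 96770 km².
Ratio = 53000 / 96770 ≈ 0.548.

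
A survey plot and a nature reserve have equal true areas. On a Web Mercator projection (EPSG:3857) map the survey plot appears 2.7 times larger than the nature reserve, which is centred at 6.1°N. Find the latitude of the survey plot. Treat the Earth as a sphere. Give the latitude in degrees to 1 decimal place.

52.8°

On Mercator, (apparent₁)/(apparent₂) = sec²φ₁ / sec²φ₂ when true areas are equal.
cos²φ₂ / cos²φ₁ = 2.7  ⇒  cos φ₁ = cos 6.1° / √2.7 = 0.9943/1.643 = 0.6051.
φ₁ = arccos(0.6051) ≈ 52.8°.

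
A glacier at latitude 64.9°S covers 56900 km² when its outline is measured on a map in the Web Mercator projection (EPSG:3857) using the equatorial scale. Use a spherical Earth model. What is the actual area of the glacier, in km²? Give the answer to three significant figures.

The Mercator projection is conformal; its linear scale factor is the same in every direction and equals sec φ = 1/cos φ.
Areal scale = k² = sec²φ = 1/cos²(64.9°) = 1/0.4242² = 5.557.
True area = apparent / (areal scale) = 56900 / 5.557 ≈ 10200 km².

10200 km²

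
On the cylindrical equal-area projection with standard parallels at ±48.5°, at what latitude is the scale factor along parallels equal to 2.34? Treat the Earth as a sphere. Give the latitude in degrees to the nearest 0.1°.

73.6°

For cylindrical equal-area with standard parallel φ₀, h = cos φ / cos φ₀ and k = cos φ₀ / cos φ, so h·k = 1.
k = cos φ₀ / cos φ = 2.34  ⇒  cos φ = cos 48.5° / 2.34 = 0.2832.
φ = arccos(0.2832) ≈ 73.6°.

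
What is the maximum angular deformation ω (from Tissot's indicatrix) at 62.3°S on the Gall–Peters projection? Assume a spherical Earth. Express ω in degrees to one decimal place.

Gall–Peters is a cylindrical equal-area projection with standard parallels at ±45°. Cylindrical equal-area (φ₀ = 45°): h = cos φ / cos 45° along meridians, k = cos 45° / cos φ along parallels; h·k = 1.
At 62.3°: h = 0.6574, k = 1.521; principal scales a = 1.521, b = 0.6574.
sin(ω/2) = (a − b)/(a + b) = 0.8638/2.179 = 0.3965, so ω = 2 arcsin(0.3965) ≈ 46.7°.

46.7°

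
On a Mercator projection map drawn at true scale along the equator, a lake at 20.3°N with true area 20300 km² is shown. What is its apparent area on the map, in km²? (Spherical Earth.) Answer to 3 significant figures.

Mercator is conformal, so the point scale is isotropic: h = k = sec φ = 1/cos φ.
Areal scale = k² = sec²φ = 1/cos²(20.3°) = 1/0.9379² = 1.137.
Apparent area = 20300 × 1.137 ≈ 23100 km².

23100 km²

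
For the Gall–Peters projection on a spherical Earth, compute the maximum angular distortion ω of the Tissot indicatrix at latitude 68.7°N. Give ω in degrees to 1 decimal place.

Gall–Peters is a cylindrical equal-area projection with standard parallels at ±45°. A cylindrical equal-area projection with standard parallel φ₀ has meridian scale h = cos φ / cos φ₀ and parallel scale k = cos φ₀ / cos φ (so areas are preserved, h·k = 1).
At 68.7°: h = 0.5137, k = 1.947; principal scales a = 1.947, b = 0.5137.
sin(ω/2) = (a − b)/(a + b) = 1.433/2.460 = 0.5824, so ω = 2 arcsin(0.5824) ≈ 71.2°.

71.2°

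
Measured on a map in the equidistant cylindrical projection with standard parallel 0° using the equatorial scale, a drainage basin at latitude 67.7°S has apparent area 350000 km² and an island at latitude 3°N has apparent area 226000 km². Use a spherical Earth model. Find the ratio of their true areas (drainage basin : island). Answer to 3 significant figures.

0.588

Plate carrée has h = 1 and k = sec φ, giving areal scale sec φ; true area = (apparent area) · cos φ.
True area of drainage basin: 350000 × cos(67.7°) = 350000 × 0.3795 = 132800 km².
True area of island: 226000 × cos(3°) = 226000 × 0.9986 = 225700 km².
Ratio = 132800 / 225700 ≈ 0.588.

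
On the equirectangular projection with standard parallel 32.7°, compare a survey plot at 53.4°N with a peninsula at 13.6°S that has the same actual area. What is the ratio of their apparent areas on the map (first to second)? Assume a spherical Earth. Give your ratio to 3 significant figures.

1.63

With standard parallel φ₀ = 32.7°, the equirectangular projection gives x = Rλ cos φ₀, y = Rφ, so h = 1 and k = cos 32.7° / cos φ.
Areal scale at 53.4°: h·k = 1.000 × 1.411 = 1.411.
Areal scale at 13.6°: h·k = 1.000 × 0.8658 = 0.8658.
Ratio = 1.411/0.8658 ≈ 1.63.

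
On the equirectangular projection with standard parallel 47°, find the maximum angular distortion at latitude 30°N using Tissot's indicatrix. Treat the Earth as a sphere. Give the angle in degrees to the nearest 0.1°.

13.7°

The equidistant cylindrical projection with φ₀ = 47° has h = 1 (meridians true) and k = cos φ₀ / cos φ along parallels.
At 30°: h = 1.000, k = 0.7875; principal scales a = 1.000, b = 0.7875.
sin(ω/2) = (a − b)/(a + b) = 0.2125/1.788 = 0.1189, so ω = 2 arcsin(0.1189) ≈ 13.7°.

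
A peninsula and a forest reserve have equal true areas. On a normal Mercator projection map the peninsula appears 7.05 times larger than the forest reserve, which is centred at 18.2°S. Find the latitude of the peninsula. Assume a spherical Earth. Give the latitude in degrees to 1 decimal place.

69.0°

For equal true areas on Mercator, apparent areas scale as sec²φ, so the ratio is cos²φ₂ / cos²φ₁.
cos²φ₂ / cos²φ₁ = 7.05  ⇒  cos φ₁ = cos 18.2° / √7.05 = 0.9500/2.655 = 0.3578.
φ₁ = arccos(0.3578) ≈ 69.0°.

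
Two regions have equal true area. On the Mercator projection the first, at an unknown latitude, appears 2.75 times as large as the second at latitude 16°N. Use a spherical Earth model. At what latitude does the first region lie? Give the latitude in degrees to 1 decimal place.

For equal true areas on Mercator, apparent areas scale as sec²φ, so the ratio is cos²φ₂ / cos²φ₁.
cos²φ₂ / cos²φ₁ = 2.75  ⇒  cos φ₁ = cos 16° / √2.75 = 0.9613/1.658 = 0.5797.
φ₁ = arccos(0.5797) ≈ 54.6°.

54.6°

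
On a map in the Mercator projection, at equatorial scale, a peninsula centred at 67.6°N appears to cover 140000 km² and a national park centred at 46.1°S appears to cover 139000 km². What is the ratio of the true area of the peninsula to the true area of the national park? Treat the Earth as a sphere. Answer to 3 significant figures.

Since Mercator area scale is 1/cos²φ, the true area equals the apparent area multiplied by cos²φ.
True area of peninsula: 140000 × cos²(67.6°) = 140000 × 0.1452 = 20330 km².
True area of national park: 139000 × cos²(46.1°) = 139000 × 0.4808 = 66830 km².
Ratio = 20330 / 66830 ≈ 0.304.

0.304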